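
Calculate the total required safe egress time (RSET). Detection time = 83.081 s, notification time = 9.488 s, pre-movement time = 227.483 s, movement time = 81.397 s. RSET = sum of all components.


Total = 83.081 + 9.488 + 227.483 + 81.397 = 401.449 s

401.449 s


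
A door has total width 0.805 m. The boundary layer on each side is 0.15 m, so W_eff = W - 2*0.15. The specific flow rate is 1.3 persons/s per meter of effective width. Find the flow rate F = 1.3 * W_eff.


W_eff = 0.805 - 0.30 = 0.505 m
F = 1.3 * 0.505 = 0.65650 persons/s

0.65650 persons/s


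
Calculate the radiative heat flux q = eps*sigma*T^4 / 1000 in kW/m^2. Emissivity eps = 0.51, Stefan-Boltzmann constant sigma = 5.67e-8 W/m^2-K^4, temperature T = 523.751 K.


T^4 = 7.5249e+10
q = 0.51 * 5.67e-8 * 7.5249e+10 / 1000 = 2.1760 kW/m^2

2.1760 kW/m^2


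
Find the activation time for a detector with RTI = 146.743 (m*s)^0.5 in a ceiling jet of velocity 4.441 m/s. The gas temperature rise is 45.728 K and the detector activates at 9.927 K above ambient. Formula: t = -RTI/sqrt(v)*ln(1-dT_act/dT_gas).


dT_act/dT_gas = 0.21709
ln(1 - 0.21709) = -0.24473
t = -146.743 / sqrt(4.441) * -0.24473 = 17.042 s

17.042 s


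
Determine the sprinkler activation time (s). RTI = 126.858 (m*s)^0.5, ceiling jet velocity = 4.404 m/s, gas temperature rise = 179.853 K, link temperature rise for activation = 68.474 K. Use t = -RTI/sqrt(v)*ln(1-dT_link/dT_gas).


dT_link/dT_gas = 0.38072
ln(1 - 0.38072) = -0.47920
t = -126.858 / sqrt(4.404) * -0.47920 = 28.968 s

28.968 s


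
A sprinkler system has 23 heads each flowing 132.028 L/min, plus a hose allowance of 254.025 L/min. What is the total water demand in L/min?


Sprinkler demand = 23 * 132.028 = 3036.644 L/min
Total = 3036.644 + 254.025 = 3290.669 L/min

3290.669 L/min


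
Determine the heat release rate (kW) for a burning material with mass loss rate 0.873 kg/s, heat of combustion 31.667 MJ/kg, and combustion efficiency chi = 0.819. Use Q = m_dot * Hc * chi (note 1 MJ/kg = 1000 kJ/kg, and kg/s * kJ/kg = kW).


Hc = 31.667 MJ/kg = 31.667 * 1000 kJ/kg = 31667 kJ/kg
Q = 0.873 kg/s * 31667 kJ/kg * 0.819 = 22641 kW

22641 kW


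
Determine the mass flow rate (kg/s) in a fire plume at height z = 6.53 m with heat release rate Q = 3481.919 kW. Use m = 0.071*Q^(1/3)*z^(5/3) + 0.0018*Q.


Q^(1/3) = 15.157
z^(5/3) = 22.813
First term = 0.071 * 15.157 * 22.813 = 24.550
Second term = 0.0018 * 3481.919 = 6.2675
m = 30.818 kg/s

30.818 kg/s


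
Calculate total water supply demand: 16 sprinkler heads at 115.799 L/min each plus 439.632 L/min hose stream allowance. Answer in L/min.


Sprinkler demand = 16 * 115.799 = 1852.784 L/min
Total = 1852.784 + 439.632 = 2292.416 L/min

2292.416 L/min


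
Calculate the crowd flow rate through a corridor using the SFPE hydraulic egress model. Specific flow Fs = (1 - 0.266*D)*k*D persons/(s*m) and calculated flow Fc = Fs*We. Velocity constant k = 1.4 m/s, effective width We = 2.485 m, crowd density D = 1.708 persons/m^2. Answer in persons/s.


1 - 0.266*D = 1 - 0.266*1.708 = 0.54567
Fs = 0.54567 * 1.4 * 1.708 = 1.3048 persons/(s*m)
Fc = 1.3048 * 2.485 = 3.2425 persons/s

3.2425 persons/s


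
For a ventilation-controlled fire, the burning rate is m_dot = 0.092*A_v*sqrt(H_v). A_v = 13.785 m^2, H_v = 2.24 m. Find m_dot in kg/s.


sqrt(H_v) = 1.4967
m_dot = 0.092 * 13.785 * 1.4967 = 1.8981 kg/s

1.8981 kg/s


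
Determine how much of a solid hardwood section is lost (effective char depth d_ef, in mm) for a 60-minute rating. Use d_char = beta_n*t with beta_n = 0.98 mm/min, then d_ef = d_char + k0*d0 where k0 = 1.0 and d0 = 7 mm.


d_char = 0.98 * 60 = 58.8 mm
d_ef = 58.8 + 1.0*7 = 65.8 mm

65.8 mm


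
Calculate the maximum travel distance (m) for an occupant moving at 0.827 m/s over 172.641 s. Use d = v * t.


d = 0.827 * 172.641 = 142.77 m

142.77 m


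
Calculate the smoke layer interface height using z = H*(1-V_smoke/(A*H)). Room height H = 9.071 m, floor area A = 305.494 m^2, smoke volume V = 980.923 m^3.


V/(A*H) = 0.35398
1 - 0.35398 = 0.64602
z = 9.071 * 0.64602 = 5.8601 m

5.8601 m


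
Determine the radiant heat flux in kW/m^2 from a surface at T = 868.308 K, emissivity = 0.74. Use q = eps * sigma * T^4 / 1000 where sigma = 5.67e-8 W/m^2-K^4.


T^4 = 5.6845e+11
q = 0.74 * 5.67e-8 * 5.6845e+11 / 1000 = 23.851 kW/m^2

23.851 kW/m^2


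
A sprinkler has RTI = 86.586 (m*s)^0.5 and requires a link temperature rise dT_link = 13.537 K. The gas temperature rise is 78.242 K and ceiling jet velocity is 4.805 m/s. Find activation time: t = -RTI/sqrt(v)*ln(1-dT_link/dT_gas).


dT_link/dT_gas = 0.17301
ln(1 - 0.17301) = -0.18997
t = -86.586 / sqrt(4.805) * -0.18997 = 7.5038 s

7.5038 s


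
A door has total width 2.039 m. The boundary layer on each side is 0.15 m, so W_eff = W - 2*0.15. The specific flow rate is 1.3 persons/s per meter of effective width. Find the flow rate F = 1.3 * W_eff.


W_eff = 2.039 - 0.30 = 1.739 m
F = 1.3 * 1.739 = 2.2607 persons/s

2.2607 persons/s


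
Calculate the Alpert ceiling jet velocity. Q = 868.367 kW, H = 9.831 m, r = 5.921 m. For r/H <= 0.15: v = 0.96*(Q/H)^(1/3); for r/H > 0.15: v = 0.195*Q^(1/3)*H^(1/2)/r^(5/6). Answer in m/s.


r/H = 5.921 / 9.831 = 0.60228
r/H > 0.15, so v = 0.195*Q^(1/3)*H^(1/2)/r^(5/6)
Q^(1/3) = 9.5404
H^(1/2) = 3.1354
r^(5/6) = 4.4021
v = 0.195 * 9.5404 * 3.1354 / 4.4021 = 1.3251 m/s

1.3251 m/s


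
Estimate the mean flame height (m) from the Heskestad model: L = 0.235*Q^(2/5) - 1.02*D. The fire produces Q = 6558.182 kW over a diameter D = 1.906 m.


Q^(2/5) = 33.629
0.235 * Q^(2/5) = 7.9028
1.02 * D = 1.9441
L = 5.9587 m

5.9587 m


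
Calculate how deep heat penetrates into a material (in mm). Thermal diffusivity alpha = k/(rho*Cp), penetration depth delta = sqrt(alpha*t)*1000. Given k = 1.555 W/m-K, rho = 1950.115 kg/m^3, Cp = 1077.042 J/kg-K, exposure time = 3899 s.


alpha = 1.555 / (1950.115 * 1077.042) = 7.4035e-07 m^2/s
alpha * t = 0.0028866
delta = sqrt(0.0028866) * 1000 = 53.727 mm

53.727 mm


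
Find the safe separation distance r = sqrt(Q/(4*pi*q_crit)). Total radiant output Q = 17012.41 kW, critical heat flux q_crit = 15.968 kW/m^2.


4*pi*q_crit = 200.66
Q/(4*pi*q_crit) = 84.782
r = sqrt(84.782) = 9.2077 m

9.2077 m


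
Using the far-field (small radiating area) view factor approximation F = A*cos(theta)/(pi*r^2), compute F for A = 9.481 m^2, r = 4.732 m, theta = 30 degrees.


cos(30 deg) = 0.86603
pi*r^2 = 70.346
F = 9.481 * 0.86603 / 70.346 = 0.11672

0.11672


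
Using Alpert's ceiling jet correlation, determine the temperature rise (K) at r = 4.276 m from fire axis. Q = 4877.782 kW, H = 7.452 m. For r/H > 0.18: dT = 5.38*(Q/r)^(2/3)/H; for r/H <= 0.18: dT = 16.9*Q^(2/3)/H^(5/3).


r/H = 4.276 / 7.452 = 0.57381
r/H > 0.18, so dT = 5.38*(Q/r)^(2/3)/H
Q/r = 1140.7
(Q/r)^(2/3) = 109.17
dT = 5.38 * 109.17 / 7.452 = 78.819 K

78.819 K


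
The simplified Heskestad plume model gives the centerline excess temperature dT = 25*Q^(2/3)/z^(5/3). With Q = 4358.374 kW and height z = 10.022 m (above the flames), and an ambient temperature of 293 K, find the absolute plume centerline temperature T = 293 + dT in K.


Q^(2/3) = 266.82
z^(5/3) = 46.586
dT = 25 * 266.82 / 46.586 = 143.19 K
T = 293 + 143.19 = 436.19 K

436.19 K


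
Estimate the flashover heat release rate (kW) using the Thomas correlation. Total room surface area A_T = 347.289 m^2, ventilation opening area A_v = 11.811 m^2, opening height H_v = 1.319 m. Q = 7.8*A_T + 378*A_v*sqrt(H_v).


7.8*A_T = 2708.9
sqrt(H_v) = 1.1485
378*A_v*sqrt(H_v) = 5127.4
Q = 2708.9 + 5127.4 = 7836.3 kW

7836.3 kW


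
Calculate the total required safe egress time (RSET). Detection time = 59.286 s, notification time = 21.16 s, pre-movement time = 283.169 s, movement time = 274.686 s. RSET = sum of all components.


Total = 59.286 + 21.16 + 283.169 + 274.686 = 638.301 s

638.301 s


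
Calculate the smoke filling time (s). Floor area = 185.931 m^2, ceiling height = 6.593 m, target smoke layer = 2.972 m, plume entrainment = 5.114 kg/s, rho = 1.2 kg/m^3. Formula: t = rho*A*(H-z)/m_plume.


H - z = 3.621 m
t = 1.2 * 185.931 * 3.621 / 5.114 = 157.98 s

157.98 s


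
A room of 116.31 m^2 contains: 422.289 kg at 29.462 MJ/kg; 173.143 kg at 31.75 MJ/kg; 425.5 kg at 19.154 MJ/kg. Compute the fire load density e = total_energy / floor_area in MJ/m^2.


Total energy = 422.289*29.462 + 173.143*31.75 + 425.5*19.154
= 12441.48 + 5497.290 + 8150.027
= 26088.80 MJ
e = 26088.80 / 116.31 = 224.30 MJ/m^2

224.30 MJ/m^2


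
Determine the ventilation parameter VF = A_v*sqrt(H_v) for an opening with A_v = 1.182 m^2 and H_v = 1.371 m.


sqrt(H_v) = 1.1709
VF = 1.182 * 1.1709 = 1.3840 m^(5/2)

1.3840 m^(5/2)


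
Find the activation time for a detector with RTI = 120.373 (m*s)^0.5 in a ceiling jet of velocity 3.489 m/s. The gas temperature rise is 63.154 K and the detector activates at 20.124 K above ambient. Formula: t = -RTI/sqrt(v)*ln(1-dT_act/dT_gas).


dT_act/dT_gas = 0.31865
ln(1 - 0.31865) = -0.38368
t = -120.373 / sqrt(3.489) * -0.38368 = 24.726 s

24.726 s


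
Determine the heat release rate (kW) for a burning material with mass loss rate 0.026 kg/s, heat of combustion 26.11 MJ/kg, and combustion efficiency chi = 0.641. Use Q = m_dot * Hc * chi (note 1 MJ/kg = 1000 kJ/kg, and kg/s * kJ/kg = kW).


Hc = 26.11 MJ/kg = 26.11 * 1000 kJ/kg = 26110 kJ/kg
Q = 0.026 kg/s * 26110 kJ/kg * 0.641 = 435.15 kW

435.15 kW


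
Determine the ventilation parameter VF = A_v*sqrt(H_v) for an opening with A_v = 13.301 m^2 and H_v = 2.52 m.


sqrt(H_v) = 1.5875
VF = 13.301 * 1.5875 = 21.115 m^(5/2)

21.115 m^(5/2)


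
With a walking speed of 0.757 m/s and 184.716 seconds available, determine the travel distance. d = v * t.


d = 0.757 * 184.716 = 139.83 m

139.83 m


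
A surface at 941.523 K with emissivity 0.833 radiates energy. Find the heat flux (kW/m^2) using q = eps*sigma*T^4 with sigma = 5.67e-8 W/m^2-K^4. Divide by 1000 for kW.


T^4 = 7.8582e+11
q = 0.833 * 5.67e-8 * 7.8582e+11 / 1000 = 37.115 kW/m^2

37.115 kW/m^2


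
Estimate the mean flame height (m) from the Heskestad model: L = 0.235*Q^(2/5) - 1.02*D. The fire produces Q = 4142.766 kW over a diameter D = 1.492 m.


Q^(2/5) = 27.984
0.235 * Q^(2/5) = 6.5763
1.02 * D = 1.5218
L = 5.0545 m

5.0545 m


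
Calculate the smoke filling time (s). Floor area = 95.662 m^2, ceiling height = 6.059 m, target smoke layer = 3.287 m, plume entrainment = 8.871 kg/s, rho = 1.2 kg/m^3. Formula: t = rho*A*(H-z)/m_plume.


H - z = 2.772 m
t = 1.2 * 95.662 * 2.772 / 8.871 = 35.871 s

35.871 s


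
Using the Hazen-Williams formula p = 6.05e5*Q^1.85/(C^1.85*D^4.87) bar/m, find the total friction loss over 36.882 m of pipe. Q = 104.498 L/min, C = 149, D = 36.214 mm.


Q^1.85 = 5436.9
C^1.85 = 10481
D^4.87 = 3.9060e+07
p/m = 0.0080349 bar/m
p_total = 0.0080349 * 36.882 = 0.29634 bar

0.29634 bar


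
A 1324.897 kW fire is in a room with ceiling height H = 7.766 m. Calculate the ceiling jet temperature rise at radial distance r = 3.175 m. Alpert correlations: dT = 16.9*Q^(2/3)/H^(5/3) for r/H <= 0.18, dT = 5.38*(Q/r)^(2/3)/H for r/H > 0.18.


r/H = 3.175 / 7.766 = 0.40883
r/H > 0.18, so dT = 5.38*(Q/r)^(2/3)/H
Q/r = 417.29
(Q/r)^(2/3) = 55.842
dT = 5.38 * 55.842 / 7.766 = 38.685 K

38.685 K


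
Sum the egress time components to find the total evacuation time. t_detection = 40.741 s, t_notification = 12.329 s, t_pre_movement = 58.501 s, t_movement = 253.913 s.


Total = 40.741 + 12.329 + 58.501 + 253.913 = 365.484 s

365.484 s


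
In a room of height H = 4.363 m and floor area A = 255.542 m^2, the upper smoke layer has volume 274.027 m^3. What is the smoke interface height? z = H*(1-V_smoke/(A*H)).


V/(A*H) = 0.24578
1 - 0.24578 = 0.75422
z = 4.363 * 0.75422 = 3.2907 m

3.2907 m


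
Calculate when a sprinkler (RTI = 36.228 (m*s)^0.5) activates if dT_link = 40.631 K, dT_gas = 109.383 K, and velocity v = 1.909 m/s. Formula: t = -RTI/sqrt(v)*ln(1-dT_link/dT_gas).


dT_link/dT_gas = 0.37146
ln(1 - 0.37146) = -0.46435
t = -36.228 / sqrt(1.909) * -0.46435 = 12.175 s

12.175 s


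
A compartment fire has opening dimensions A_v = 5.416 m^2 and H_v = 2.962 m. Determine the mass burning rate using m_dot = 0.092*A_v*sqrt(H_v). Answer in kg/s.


sqrt(H_v) = 1.7210
m_dot = 0.092 * 5.416 * 1.7210 = 0.85755 kg/s

0.85755 kg/s


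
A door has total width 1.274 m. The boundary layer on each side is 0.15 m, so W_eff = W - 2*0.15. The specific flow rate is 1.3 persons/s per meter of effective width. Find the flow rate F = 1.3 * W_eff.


W_eff = 1.274 - 0.30 = 0.974 m
F = 1.3 * 0.974 = 1.2662 persons/s

1.2662 persons/s


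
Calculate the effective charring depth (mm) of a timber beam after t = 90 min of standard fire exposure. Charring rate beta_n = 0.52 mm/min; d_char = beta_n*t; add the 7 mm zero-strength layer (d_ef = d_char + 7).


d_char = 0.52 * 90 = 46.8 mm
d_ef = 46.8 + 1.0*7 = 53.8 mm

53.8 mm


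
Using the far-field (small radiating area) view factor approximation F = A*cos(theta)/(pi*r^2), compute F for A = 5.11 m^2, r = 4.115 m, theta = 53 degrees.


cos(53 deg) = 0.60182
pi*r^2 = 53.197
F = 5.11 * 0.60182 / 53.197 = 0.057809

0.057809


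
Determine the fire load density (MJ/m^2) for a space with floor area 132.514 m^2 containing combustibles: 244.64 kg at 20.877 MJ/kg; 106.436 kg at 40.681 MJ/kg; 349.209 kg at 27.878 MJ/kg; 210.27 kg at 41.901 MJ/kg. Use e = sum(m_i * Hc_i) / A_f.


Total energy = 244.64*20.877 + 106.436*40.681 + 349.209*27.878 + 210.27*41.901
= 5107.349 + 4329.923 + 9735.249 + 8810.523
= 27983.04 MJ
e = 27983.04 / 132.514 = 211.17 MJ/m^2

211.17 MJ/m^2


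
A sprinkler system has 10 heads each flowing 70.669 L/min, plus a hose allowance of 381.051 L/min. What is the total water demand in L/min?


Sprinkler demand = 10 * 70.669 = 706.69 L/min
Total = 706.69 + 381.051 = 1087.741 L/min

1087.741 L/min


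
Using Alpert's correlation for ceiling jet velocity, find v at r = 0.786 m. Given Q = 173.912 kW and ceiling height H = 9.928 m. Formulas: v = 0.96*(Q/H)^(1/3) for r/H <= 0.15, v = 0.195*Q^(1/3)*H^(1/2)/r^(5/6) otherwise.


r/H = 0.786 / 9.928 = 0.079170
r/H <= 0.15, so v = 0.96*(Q/H)^(1/3)
Q/H = 17.517
(Q/H)^(1/3) = 2.5971
v = 0.96 * 2.5971 = 2.4932 m/s

2.4932 m/s


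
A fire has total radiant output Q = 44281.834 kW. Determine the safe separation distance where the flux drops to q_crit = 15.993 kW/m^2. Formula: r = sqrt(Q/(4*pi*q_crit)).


4*pi*q_crit = 200.97
Q/(4*pi*q_crit) = 220.34
r = sqrt(220.34) = 14.844 m

14.844 m


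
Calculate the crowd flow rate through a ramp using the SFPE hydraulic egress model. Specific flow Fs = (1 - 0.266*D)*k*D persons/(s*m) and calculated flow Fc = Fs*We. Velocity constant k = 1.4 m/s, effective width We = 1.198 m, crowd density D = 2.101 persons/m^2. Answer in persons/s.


1 - 0.266*D = 1 - 0.266*2.101 = 0.44113
Fs = 0.44113 * 1.4 * 2.101 = 1.2976 persons/(s*m)
Fc = 1.2976 * 1.198 = 1.5545 persons/s

1.5545 persons/s


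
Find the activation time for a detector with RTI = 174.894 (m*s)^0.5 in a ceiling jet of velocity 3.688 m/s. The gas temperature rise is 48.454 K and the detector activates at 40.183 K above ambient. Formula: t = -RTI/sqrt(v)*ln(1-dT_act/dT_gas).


dT_act/dT_gas = 0.82930
ln(1 - 0.82930) = -1.7679
t = -174.894 / sqrt(3.688) * -1.7679 = 161.00 s

161.00 s


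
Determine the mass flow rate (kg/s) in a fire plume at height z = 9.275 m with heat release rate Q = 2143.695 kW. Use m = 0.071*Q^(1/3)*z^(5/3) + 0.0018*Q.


Q^(1/3) = 12.894
z^(5/3) = 40.944
First term = 0.071 * 12.894 * 40.944 = 37.483
Second term = 0.0018 * 2143.695 = 3.8587
m = 41.342 kg/s

41.342 kg/s


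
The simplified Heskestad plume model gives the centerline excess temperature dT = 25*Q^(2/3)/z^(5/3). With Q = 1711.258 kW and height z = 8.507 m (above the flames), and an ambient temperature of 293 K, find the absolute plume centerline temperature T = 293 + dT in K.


Q^(2/3) = 143.07
z^(5/3) = 35.451
dT = 25 * 143.07 / 35.451 = 100.89 K
T = 293 + 100.89 = 393.89 K

393.89 K


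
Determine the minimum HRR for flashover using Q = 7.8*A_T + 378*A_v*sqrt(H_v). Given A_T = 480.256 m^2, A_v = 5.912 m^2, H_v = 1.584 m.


7.8*A_T = 3746.0
sqrt(H_v) = 1.2586
378*A_v*sqrt(H_v) = 2812.6
Q = 3746.0 + 2812.6 = 6558.6 kW

6558.6 kW


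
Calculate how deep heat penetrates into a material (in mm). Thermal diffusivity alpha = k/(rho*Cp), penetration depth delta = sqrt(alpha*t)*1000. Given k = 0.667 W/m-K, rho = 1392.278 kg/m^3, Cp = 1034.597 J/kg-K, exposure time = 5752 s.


alpha = 0.667 / (1392.278 * 1034.597) = 4.6305e-07 m^2/s
alpha * t = 0.0026635
delta = sqrt(0.0026635) * 1000 = 51.609 mm

51.609 mm


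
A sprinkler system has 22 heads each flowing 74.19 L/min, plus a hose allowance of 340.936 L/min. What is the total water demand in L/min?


Sprinkler demand = 22 * 74.19 = 1632.18 L/min
Total = 1632.18 + 340.936 = 1973.116 L/min

1973.116 L/min


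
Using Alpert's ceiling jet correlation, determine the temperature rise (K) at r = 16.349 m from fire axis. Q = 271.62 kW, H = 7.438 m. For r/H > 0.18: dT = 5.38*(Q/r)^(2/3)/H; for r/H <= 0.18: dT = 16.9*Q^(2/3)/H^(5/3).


r/H = 16.349 / 7.438 = 2.1980
r/H > 0.18, so dT = 5.38*(Q/r)^(2/3)/H
Q/r = 16.614
(Q/r)^(2/3) = 6.5110
dT = 5.38 * 6.5110 / 7.438 = 4.7095 K

4.7095 K


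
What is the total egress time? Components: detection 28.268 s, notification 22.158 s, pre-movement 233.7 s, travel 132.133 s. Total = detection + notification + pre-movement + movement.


Total = 28.268 + 22.158 + 233.7 + 132.133 = 416.259 s

416.259 s


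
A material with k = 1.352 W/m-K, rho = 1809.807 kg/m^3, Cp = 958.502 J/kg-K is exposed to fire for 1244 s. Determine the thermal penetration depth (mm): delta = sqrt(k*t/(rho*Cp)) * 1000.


alpha = 1.352 / (1809.807 * 958.502) = 7.7938e-07 m^2/s
alpha * t = 0.00096955
delta = sqrt(0.00096955) * 1000 = 31.138 mm

31.138 mm


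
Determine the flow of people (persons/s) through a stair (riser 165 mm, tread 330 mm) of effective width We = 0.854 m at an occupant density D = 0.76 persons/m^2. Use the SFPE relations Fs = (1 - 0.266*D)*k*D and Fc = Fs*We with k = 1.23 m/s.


1 - 0.266*D = 1 - 0.266*0.76 = 0.79784
Fs = 0.79784 * 1.23 * 0.76 = 0.74582 persons/(s*m)
Fc = 0.74582 * 0.854 = 0.63693 persons/s

0.63693 persons/s


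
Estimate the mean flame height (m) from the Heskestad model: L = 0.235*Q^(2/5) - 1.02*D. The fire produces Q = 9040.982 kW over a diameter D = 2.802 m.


Q^(2/5) = 38.237
0.235 * Q^(2/5) = 8.9857
1.02 * D = 2.8580
L = 6.1277 m

6.1277 m


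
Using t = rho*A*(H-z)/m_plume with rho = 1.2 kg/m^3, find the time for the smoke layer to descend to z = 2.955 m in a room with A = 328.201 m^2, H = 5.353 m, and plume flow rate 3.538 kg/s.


H - z = 2.398 m
t = 1.2 * 328.201 * 2.398 / 3.538 = 266.94 s

266.94 s


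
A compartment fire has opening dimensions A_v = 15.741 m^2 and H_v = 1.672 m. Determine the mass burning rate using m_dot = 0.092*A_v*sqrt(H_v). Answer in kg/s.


sqrt(H_v) = 1.2931
m_dot = 0.092 * 15.741 * 1.2931 = 1.8726 kg/s

1.8726 kg/s


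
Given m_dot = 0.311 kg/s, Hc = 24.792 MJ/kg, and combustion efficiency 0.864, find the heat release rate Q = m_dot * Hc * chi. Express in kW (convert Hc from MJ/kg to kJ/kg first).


Hc = 24.792 MJ/kg = 24.792 * 1000 kJ/kg = 24792 kJ/kg
Q = 0.311 kg/s * 24792 kJ/kg * 0.864 = 6661.7 kW

6661.7 kW


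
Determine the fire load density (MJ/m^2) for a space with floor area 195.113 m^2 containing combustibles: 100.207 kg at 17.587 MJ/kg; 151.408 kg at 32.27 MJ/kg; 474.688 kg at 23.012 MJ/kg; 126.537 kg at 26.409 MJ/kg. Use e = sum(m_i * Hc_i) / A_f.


Total energy = 100.207*17.587 + 151.408*32.27 + 474.688*23.012 + 126.537*26.409
= 1762.341 + 4885.936 + 10923.52 + 3341.716
= 20913.51 MJ
e = 20913.51 / 195.113 = 107.19 MJ/m^2

107.19 MJ/m^2


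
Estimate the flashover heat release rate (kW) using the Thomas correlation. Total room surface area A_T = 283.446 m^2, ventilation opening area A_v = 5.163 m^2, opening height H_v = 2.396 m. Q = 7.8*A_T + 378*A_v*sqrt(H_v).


7.8*A_T = 2210.9
sqrt(H_v) = 1.5479
378*A_v*sqrt(H_v) = 3020.9
Q = 2210.9 + 3020.9 = 5231.8 kW

5231.8 kW


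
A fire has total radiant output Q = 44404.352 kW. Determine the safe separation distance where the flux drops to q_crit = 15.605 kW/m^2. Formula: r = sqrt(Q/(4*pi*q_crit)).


4*pi*q_crit = 196.10
Q/(4*pi*q_crit) = 226.44
r = sqrt(226.44) = 15.048 m

15.048 m


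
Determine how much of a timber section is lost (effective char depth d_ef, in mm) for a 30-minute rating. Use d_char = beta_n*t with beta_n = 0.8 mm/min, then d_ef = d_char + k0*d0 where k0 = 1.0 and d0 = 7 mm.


d_char = 0.8 * 30 = 24 mm
d_ef = 24 + 1.0*7 = 31 mm

31 mm


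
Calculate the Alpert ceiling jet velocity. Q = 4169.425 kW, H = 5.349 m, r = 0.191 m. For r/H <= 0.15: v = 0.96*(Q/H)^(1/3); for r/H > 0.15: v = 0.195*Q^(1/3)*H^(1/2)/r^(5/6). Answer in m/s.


r/H = 0.191 / 5.349 = 0.035708
r/H <= 0.15, so v = 0.96*(Q/H)^(1/3)
Q/H = 779.48
(Q/H)^(1/3) = 9.2031
v = 0.96 * 9.2031 = 8.8350 m/s

8.8350 m/s


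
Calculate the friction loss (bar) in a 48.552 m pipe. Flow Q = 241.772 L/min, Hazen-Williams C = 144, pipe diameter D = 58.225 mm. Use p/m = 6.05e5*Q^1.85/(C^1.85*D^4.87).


Q^1.85 = 25663
C^1.85 = 9839.4
D^4.87 = 3.9453e+08
p/m = 0.0039995 bar/m
p_total = 0.0039995 * 48.552 = 0.19418 bar

0.19418 bar


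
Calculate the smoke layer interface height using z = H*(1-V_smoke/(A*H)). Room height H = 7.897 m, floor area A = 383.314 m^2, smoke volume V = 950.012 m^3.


V/(A*H) = 0.31384
1 - 0.31384 = 0.68616
z = 7.897 * 0.68616 = 5.4186 m

5.4186 m


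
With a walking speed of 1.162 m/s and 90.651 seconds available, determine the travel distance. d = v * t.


d = 1.162 * 90.651 = 105.34 m

105.34 m


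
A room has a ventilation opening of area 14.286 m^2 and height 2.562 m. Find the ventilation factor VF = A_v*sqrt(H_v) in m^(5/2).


sqrt(H_v) = 1.6006
VF = 14.286 * 1.6006 = 22.867 m^(5/2)

22.867 m^(5/2)


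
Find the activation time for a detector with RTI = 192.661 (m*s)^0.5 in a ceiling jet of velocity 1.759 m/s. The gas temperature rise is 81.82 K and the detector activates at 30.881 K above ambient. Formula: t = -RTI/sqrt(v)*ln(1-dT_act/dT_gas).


dT_act/dT_gas = 0.37743
ln(1 - 0.37743) = -0.47389
t = -192.661 / sqrt(1.759) * -0.47389 = 68.840 s

68.840 s


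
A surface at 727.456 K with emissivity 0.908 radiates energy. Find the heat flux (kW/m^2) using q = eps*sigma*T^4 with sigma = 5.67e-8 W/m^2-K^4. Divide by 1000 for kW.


T^4 = 2.8004e+11
q = 0.908 * 5.67e-8 * 2.8004e+11 / 1000 = 14.418 kW/m^2

14.418 kW/m^2


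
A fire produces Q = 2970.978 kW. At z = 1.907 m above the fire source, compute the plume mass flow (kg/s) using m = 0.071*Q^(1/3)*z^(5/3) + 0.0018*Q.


Q^(1/3) = 14.376
z^(5/3) = 2.9326
First term = 0.071 * 14.376 * 2.9326 = 2.9932
Second term = 0.0018 * 2970.978 = 5.3478
m = 8.3410 kg/s

8.3410 kg/s


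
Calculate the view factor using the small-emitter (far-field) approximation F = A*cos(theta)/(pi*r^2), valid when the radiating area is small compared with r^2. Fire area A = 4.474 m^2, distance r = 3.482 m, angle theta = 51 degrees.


cos(51 deg) = 0.62932
pi*r^2 = 38.090
F = 4.474 * 0.62932 / 38.090 = 0.073920

0.073920


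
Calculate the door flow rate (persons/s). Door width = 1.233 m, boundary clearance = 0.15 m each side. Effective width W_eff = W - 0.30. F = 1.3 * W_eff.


W_eff = 1.233 - 0.30 = 0.933 m
F = 1.3 * 0.933 = 1.2129 persons/s

1.2129 persons/s


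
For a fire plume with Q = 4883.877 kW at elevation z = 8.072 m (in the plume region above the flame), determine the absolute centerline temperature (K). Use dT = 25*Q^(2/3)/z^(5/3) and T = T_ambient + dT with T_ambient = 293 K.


Q^(2/3) = 287.86
z^(5/3) = 32.481
dT = 25 * 287.86 / 32.481 = 221.55 K
T = 293 + 221.55 = 514.55 K

514.55 K


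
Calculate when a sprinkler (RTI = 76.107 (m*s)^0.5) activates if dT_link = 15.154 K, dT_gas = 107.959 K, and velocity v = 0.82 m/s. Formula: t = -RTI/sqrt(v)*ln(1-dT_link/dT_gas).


dT_link/dT_gas = 0.14037
ln(1 - 0.14037) = -0.15125
t = -76.107 / sqrt(0.82) * -0.15125 = 12.712 s

12.712 s


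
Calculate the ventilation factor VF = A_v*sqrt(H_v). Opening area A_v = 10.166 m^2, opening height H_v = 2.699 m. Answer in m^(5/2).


sqrt(H_v) = 1.6429
VF = 10.166 * 1.6429 = 16.701 m^(5/2)

16.701 m^(5/2)


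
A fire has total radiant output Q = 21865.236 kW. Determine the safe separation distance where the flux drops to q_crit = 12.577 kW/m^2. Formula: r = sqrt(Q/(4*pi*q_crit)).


4*pi*q_crit = 158.05
Q/(4*pi*q_crit) = 138.35
r = sqrt(138.35) = 11.762 m

11.762 m


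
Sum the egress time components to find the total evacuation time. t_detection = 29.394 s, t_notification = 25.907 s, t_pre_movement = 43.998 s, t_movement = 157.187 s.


Total = 29.394 + 25.907 + 43.998 + 157.187 = 256.486 s

256.486 s


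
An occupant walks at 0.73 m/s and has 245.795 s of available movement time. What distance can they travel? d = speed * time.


d = 0.73 * 245.795 = 179.43 m

179.43 m


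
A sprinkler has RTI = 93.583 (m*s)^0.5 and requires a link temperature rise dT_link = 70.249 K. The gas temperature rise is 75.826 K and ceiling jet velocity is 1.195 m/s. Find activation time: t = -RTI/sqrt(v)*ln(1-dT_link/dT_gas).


dT_link/dT_gas = 0.92645
ln(1 - 0.92645) = -2.6098
t = -93.583 / sqrt(1.195) * -2.6098 = 223.42 s

223.42 s


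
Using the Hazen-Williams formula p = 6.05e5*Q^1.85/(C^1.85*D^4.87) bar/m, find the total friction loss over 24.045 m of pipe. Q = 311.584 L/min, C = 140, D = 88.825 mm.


Q^1.85 = 41031
C^1.85 = 9339.8
D^4.87 = 3.0858e+09
p/m = 0.00086132 bar/m
p_total = 0.00086132 * 24.045 = 0.020711 bar

0.020711 bar


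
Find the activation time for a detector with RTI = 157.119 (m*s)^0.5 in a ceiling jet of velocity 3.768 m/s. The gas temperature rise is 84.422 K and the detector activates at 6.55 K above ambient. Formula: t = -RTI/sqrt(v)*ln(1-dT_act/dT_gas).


dT_act/dT_gas = 0.077586
ln(1 - 0.077586) = -0.080762
t = -157.119 / sqrt(3.768) * -0.080762 = 6.5370 s

6.5370 s


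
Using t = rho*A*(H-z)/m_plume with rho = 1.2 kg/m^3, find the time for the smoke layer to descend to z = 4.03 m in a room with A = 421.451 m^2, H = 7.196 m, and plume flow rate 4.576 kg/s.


H - z = 3.166 m
t = 1.2 * 421.451 * 3.166 / 4.576 = 349.91 s

349.91 s


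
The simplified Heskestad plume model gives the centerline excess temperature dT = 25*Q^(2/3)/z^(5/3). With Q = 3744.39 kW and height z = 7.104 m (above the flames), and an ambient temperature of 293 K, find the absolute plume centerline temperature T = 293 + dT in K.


Q^(2/3) = 241.13
z^(5/3) = 26.253
dT = 25 * 241.13 / 26.253 = 229.63 K
T = 293 + 229.63 = 522.63 K

522.63 K


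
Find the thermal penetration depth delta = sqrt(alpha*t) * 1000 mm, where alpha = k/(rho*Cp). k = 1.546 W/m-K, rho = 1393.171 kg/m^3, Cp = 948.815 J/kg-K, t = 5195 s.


alpha = 1.546 / (1393.171 * 948.815) = 1.1696e-06 m^2/s
alpha * t = 0.0060759
delta = sqrt(0.0060759) * 1000 = 77.948 mm

77.948 mm


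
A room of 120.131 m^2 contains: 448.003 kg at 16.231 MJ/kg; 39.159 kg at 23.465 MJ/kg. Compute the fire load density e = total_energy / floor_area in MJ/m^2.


Total energy = 448.003*16.231 + 39.159*23.465
= 7271.537 + 918.8659
= 8190.403 MJ
e = 8190.403 / 120.131 = 68.179 MJ/m^2

68.179 MJ/m^2


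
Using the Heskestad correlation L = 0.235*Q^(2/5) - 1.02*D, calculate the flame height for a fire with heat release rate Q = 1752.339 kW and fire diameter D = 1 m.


Q^(2/5) = 19.836
0.235 * Q^(2/5) = 4.6614
1.02 * D = 1.02
L = 3.6414 m

3.6414 m


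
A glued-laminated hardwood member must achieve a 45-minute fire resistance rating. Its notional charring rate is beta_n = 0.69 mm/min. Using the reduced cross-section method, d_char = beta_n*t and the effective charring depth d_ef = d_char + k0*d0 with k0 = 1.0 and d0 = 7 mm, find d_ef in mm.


d_char = 0.69 * 45 = 31.05 mm
d_ef = 31.05 + 1.0*7 = 38.05 mm

38.05 mm


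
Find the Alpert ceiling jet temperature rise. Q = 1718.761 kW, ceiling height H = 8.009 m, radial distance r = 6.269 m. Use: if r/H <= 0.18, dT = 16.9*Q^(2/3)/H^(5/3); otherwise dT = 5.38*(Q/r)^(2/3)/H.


r/H = 6.269 / 8.009 = 0.78274
r/H > 0.18, so dT = 5.38*(Q/r)^(2/3)/H
Q/r = 274.17
(Q/r)^(2/3) = 42.203
dT = 5.38 * 42.203 / 8.009 = 28.350 K

28.350 K


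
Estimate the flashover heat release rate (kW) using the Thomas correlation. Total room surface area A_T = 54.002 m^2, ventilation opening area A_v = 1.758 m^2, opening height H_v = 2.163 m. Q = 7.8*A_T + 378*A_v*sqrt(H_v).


7.8*A_T = 421.22
sqrt(H_v) = 1.4707
378*A_v*sqrt(H_v) = 977.32
Q = 421.22 + 977.32 = 1398.5 kW

1398.5 kW


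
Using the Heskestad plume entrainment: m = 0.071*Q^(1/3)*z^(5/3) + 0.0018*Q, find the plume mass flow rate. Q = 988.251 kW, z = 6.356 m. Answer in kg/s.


Q^(1/3) = 9.9607
z^(5/3) = 21.809
First term = 0.071 * 9.9607 * 21.809 = 15.424
Second term = 0.0018 * 988.251 = 1.7789
m = 17.203 kg/s

17.203 kg/s


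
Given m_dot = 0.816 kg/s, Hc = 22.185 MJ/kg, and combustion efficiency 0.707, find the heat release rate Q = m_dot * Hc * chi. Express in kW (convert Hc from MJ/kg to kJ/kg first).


Hc = 22.185 MJ/kg = 22.185 * 1000 kJ/kg = 22185 kJ/kg
Q = 0.816 kg/s * 22185 kJ/kg * 0.707 = 12799 kW

12799 kW


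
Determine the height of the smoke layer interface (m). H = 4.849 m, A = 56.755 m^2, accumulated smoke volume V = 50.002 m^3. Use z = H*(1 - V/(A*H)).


V/(A*H) = 0.18169
1 - 0.18169 = 0.81831
z = 4.849 * 0.81831 = 3.9680 m

3.9680 m


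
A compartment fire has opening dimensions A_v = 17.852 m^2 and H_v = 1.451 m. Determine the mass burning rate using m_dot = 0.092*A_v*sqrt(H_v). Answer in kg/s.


sqrt(H_v) = 1.2046
m_dot = 0.092 * 17.852 * 1.2046 = 1.9784 kg/s

1.9784 kg/s


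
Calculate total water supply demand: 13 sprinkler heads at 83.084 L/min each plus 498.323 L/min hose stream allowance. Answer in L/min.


Sprinkler demand = 13 * 83.084 = 1080.092 L/min
Total = 1080.092 + 498.323 = 1578.415 L/min

1578.415 L/min


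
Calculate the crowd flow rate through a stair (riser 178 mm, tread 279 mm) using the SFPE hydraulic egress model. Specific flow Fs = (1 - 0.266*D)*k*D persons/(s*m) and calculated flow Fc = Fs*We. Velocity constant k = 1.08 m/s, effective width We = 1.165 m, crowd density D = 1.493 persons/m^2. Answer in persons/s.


1 - 0.266*D = 1 - 0.266*1.493 = 0.60286
Fs = 0.60286 * 1.08 * 1.493 = 0.97208 persons/(s*m)
Fc = 0.97208 * 1.165 = 1.1325 persons/s

1.1325 persons/s


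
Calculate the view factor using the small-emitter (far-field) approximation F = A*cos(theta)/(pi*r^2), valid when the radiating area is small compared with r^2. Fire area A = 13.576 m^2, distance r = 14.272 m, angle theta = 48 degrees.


cos(48 deg) = 0.66913
pi*r^2 = 639.91
F = 13.576 * 0.66913 / 639.91 = 0.014196

0.014196


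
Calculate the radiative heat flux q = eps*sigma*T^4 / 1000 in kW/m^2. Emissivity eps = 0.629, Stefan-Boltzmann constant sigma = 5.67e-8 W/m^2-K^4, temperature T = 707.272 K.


T^4 = 2.5023e+11
q = 0.629 * 5.67e-8 * 2.5023e+11 / 1000 = 8.9244 kW/m^2

8.9244 kW/m^2


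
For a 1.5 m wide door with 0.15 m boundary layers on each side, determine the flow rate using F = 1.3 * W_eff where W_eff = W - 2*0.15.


W_eff = 1.5 - 0.30 = 1.2 m
F = 1.3 * 1.2 = 1.56 persons/s

1.56 persons/s


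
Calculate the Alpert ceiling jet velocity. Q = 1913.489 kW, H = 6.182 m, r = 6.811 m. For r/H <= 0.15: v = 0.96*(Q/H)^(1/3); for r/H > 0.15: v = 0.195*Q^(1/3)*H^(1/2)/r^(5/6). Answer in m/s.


r/H = 6.811 / 6.182 = 1.1017
r/H > 0.15, so v = 0.195*Q^(1/3)*H^(1/2)/r^(5/6)
Q^(1/3) = 12.415
H^(1/2) = 2.4864
r^(5/6) = 4.9470
v = 0.195 * 12.415 * 2.4864 / 4.9470 = 1.2167 m/s

1.2167 m/s


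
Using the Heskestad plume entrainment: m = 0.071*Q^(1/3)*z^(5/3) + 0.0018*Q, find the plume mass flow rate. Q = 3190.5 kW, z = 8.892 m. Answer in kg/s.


Q^(1/3) = 14.722
z^(5/3) = 38.165
First term = 0.071 * 14.722 * 38.165 = 39.891
Second term = 0.0018 * 3190.5 = 5.7429
m = 45.634 kg/s

45.634 kg/s


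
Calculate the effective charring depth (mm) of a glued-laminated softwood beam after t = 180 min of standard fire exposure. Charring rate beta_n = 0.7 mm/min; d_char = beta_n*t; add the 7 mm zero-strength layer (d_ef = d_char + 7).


d_char = 0.7 * 180 = 126 mm
d_ef = 126 + 1.0*7 = 133 mm

133 mm


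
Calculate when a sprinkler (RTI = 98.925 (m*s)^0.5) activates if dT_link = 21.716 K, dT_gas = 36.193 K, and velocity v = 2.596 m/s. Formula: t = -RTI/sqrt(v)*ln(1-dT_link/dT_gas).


dT_link/dT_gas = 0.60001
ln(1 - 0.60001) = -0.91630
t = -98.925 / sqrt(2.596) * -0.91630 = 56.259 s

56.259 s


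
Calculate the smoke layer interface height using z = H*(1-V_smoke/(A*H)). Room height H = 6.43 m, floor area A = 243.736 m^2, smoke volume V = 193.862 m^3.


V/(A*H) = 0.12370
1 - 0.12370 = 0.87630
z = 6.43 * 0.87630 = 5.6346 m

5.6346 m


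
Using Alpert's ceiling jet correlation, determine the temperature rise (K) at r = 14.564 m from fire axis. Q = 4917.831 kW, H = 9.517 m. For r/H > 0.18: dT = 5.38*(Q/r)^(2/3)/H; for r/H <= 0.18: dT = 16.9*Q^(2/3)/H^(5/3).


r/H = 14.564 / 9.517 = 1.5303
r/H > 0.18, so dT = 5.38*(Q/r)^(2/3)/H
Q/r = 337.67
(Q/r)^(2/3) = 48.491
dT = 5.38 * 48.491 / 9.517 = 27.412 K

27.412 K


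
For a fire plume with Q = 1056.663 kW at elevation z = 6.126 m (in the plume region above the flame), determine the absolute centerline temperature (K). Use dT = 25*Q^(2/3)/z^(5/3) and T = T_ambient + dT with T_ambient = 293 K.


Q^(2/3) = 103.74
z^(5/3) = 20.510
dT = 25 * 103.74 / 20.510 = 126.46 K
T = 293 + 126.46 = 419.46 K

419.46 K


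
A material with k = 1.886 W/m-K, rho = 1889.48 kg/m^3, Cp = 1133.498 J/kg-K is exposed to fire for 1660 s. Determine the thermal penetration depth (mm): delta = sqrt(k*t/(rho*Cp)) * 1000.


alpha = 1.886 / (1889.48 * 1133.498) = 8.8060e-07 m^2/s
alpha * t = 0.0014618
delta = sqrt(0.0014618) * 1000 = 38.233 mm

38.233 mm


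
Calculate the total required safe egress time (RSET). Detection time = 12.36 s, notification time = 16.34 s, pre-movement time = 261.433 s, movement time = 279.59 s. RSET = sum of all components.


Total = 12.36 + 16.34 + 261.433 + 279.59 = 569.723 s

569.723 s


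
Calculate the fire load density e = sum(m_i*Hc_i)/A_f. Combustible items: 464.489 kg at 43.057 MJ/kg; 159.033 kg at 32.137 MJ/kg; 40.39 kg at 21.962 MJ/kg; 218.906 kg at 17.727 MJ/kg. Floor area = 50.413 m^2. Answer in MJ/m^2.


Total energy = 464.489*43.057 + 159.033*32.137 + 40.39*21.962 + 218.906*17.727
= 19999.50 + 5110.844 + 887.0452 + 3880.547
= 29877.94 MJ
e = 29877.94 / 50.413 = 592.66 MJ/m^2

592.66 MJ/m^2


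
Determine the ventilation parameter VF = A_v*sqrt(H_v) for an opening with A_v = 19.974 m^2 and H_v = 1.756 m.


sqrt(H_v) = 1.3251
VF = 19.974 * 1.3251 = 26.468 m^(5/2)

26.468 m^(5/2)


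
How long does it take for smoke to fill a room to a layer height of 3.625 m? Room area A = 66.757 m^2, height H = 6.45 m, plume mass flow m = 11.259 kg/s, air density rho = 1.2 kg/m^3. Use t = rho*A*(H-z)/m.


H - z = 2.825 m
t = 1.2 * 66.757 * 2.825 / 11.259 = 20.100 s

20.100 s


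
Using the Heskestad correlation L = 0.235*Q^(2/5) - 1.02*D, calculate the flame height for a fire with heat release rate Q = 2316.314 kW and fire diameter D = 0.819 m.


Q^(2/5) = 22.178
0.235 * Q^(2/5) = 5.2118
1.02 * D = 0.83538
L = 4.3764 m

4.3764 m


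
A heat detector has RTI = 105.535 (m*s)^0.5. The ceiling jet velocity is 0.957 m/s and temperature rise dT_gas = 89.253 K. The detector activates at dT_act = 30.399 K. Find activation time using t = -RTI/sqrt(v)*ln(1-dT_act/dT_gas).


dT_act/dT_gas = 0.34059
ln(1 - 0.34059) = -0.41642
t = -105.535 / sqrt(0.957) * -0.41642 = 44.923 s

44.923 s


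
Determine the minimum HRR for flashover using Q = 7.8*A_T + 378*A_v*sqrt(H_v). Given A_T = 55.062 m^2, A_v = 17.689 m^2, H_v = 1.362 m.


7.8*A_T = 429.48
sqrt(H_v) = 1.1670
378*A_v*sqrt(H_v) = 7803.4
Q = 429.48 + 7803.4 = 8232.9 kW

8232.9 kW


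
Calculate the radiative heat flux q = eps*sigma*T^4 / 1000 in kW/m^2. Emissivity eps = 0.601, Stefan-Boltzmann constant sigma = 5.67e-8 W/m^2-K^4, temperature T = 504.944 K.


T^4 = 6.5009e+10
q = 0.601 * 5.67e-8 * 6.5009e+10 / 1000 = 2.2153 kW/m^2

2.2153 kW/m^2


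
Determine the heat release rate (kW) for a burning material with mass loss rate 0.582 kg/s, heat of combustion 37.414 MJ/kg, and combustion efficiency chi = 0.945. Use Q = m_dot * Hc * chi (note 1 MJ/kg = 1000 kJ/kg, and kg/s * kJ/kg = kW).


Hc = 37.414 MJ/kg = 37.414 * 1000 kJ/kg = 37414 kJ/kg
Q = 0.582 kg/s * 37414 kJ/kg * 0.945 = 20577 kW

20577 kW


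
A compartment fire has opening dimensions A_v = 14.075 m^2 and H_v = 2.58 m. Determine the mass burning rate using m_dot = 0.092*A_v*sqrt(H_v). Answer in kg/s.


sqrt(H_v) = 1.6062
m_dot = 0.092 * 14.075 * 1.6062 = 2.0799 kg/s

2.0799 kg/s


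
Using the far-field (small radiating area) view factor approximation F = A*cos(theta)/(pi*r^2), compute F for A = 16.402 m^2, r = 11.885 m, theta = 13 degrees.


cos(13 deg) = 0.97437
pi*r^2 = 443.76
F = 16.402 * 0.97437 / 443.76 = 0.036014

0.036014


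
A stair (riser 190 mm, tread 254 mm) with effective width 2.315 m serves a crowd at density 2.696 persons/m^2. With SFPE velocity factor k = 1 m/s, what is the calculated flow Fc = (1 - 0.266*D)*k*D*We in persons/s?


1 - 0.266*D = 1 - 0.266*2.696 = 0.28286
Fs = 0.28286 * 1 * 2.696 = 0.76260 persons/(s*m)
Fc = 0.76260 * 2.315 = 1.7654 persons/s

1.7654 persons/s


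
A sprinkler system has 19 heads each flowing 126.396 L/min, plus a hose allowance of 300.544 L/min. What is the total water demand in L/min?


Sprinkler demand = 19 * 126.396 = 2401.524 L/min
Total = 2401.524 + 300.544 = 2702.068 L/min

2702.068 L/min


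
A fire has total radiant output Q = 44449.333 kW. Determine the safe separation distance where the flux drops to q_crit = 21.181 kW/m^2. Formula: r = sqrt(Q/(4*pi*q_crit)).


4*pi*q_crit = 266.17
Q/(4*pi*q_crit) = 167.00
r = sqrt(167.00) = 12.923 m

12.923 m


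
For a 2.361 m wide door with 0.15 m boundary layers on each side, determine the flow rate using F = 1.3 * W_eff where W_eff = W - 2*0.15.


W_eff = 2.361 - 0.30 = 2.061 m
F = 1.3 * 2.061 = 2.6793 persons/s

2.6793 persons/s


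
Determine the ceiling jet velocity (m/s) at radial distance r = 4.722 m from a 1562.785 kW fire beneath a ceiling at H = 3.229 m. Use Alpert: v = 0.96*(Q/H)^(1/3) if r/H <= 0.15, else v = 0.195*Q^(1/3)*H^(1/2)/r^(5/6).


r/H = 4.722 / 3.229 = 1.4624
r/H > 0.15, so v = 0.195*Q^(1/3)*H^(1/2)/r^(5/6)
Q^(1/3) = 11.605
H^(1/2) = 1.7969
r^(5/6) = 3.6456
v = 0.195 * 11.605 * 1.7969 / 3.6456 = 1.1154 m/s

1.1154 m/s


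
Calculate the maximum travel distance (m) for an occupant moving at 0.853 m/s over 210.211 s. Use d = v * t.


d = 0.853 * 210.211 = 179.31 m

179.31 m


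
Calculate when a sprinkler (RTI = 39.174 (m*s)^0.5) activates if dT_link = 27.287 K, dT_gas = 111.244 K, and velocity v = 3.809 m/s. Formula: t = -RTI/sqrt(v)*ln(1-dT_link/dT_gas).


dT_link/dT_gas = 0.24529
ln(1 - 0.24529) = -0.28142
t = -39.174 / sqrt(3.809) * -0.28142 = 5.6487 s

5.6487 s


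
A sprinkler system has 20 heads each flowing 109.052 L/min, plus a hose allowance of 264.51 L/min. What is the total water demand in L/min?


Sprinkler demand = 20 * 109.052 = 2181.04 L/min
Total = 2181.04 + 264.51 = 2445.55 L/min

2445.55 L/min


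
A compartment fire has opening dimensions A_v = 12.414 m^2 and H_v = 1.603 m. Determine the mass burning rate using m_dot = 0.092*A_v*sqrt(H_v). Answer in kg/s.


sqrt(H_v) = 1.2661
m_dot = 0.092 * 12.414 * 1.2661 = 1.4460 kg/s

1.4460 kg/s
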